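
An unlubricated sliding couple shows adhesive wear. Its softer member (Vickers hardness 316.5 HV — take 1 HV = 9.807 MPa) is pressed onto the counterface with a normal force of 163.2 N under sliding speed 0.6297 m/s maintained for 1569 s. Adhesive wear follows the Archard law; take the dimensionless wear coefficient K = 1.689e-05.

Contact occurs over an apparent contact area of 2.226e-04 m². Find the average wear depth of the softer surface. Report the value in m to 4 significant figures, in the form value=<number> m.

Intermediates appear rounded. The computation holds full float precision, and one last rounding: four significant figures.
Convert: Total distance L = v·t = 0.6297 m/s × 1569 s = 988.0 m.
Convert: Hardness H = 316.5 HV × 9.807 MPa/HV = 3104 MPa = 3.104e+09 Pa.
Collected in SI base units: W = 163.2 N, H = 3.104e+09 Pa, K = 1.689e-05.
Worn volume V = K·W·L/H = 1.689e-05 · 163.2 · 988.0 / 3.104e+09 = 8.774e-10 m³.
Wear depth h = V/A = 8.774e-10 / 2.226e-04 = 3.942e-06 m.

value=3.942e-06 m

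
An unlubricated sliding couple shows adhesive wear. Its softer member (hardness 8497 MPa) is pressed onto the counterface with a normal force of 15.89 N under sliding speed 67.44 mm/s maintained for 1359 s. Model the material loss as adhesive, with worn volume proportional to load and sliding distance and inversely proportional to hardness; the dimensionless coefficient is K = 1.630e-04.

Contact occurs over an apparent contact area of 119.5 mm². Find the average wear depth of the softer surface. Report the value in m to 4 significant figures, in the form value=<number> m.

Intermediates are displayed rounded; the algebra maintains exact precision. Rounded once at the end, at 4 significant figures.
Sliding speed v = 67.44 mm/s = 0.06744 m/s. Path length L = v·t = 0.06744 m/s × 1359 s = 91.65 m.
Hardness H = 8497 MPa = 8.497e+09 Pa.
Contact area A = 119.5 mm² = 1.195e-04 m².
In SI base units, W = 15.89 N, H = 8.497e+09 Pa, K = 1.630e-04.
By Archard's law, V = K·W·L/H = 1.630e-04 · 15.89 · 91.65 / 8.497e+09 = 2.794e-11 m³.
Average depth h = V/A = 2.794e-11 / 1.195e-04 = 2.338e-07 m.

value=2.338e-07 m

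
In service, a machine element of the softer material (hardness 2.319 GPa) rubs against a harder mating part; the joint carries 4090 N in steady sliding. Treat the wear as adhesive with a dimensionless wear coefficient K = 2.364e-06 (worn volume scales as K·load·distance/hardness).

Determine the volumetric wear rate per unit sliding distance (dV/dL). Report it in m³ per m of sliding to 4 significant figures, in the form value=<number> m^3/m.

value=4.169e-12 m^3/m

Every step holds exact precision; printed values are rounded, and rounded once at the end to 4 significant figures.
Hardness H = 2.319 GPa = 2.319e+09 Pa.
Restated in SI base units: W = 4090 N, H = 2.319e+09 Pa, K = 2.364e-06.
The wear rate dV/dL = K·W/H: 2.364e-06 · 4090 / 2.319e+09 = 4.169e-12 m³/m.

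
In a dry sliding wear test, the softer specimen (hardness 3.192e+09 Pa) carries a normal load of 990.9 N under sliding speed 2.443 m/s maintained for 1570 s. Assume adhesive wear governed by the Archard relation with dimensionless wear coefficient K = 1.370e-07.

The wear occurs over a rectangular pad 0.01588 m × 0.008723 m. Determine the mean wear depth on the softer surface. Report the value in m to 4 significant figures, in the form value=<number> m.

Intermediate values are displayed rounded — every step keeps exact precision; a lone final rounding, at four significant digits.
Convert: Distance L = v·t = 2.443 m/s × 1570 s = 3836 m.
Convert: Contact area A = 0.01588 m × 0.008723 m = 1.385e-04 m².
SI base units throughout: W = 990.9 N, H = 3.192e+09 Pa, K = 1.370e-07.
Apply Archard: V = K·W·L/H = 1.370e-07 · 990.9 · 3836 / 3.192e+09 = 1.631e-10 m³.
Average depth h = V/A = 1.631e-10 / 1.385e-04 = 1.178e-06 m.

value=1.178e-06 m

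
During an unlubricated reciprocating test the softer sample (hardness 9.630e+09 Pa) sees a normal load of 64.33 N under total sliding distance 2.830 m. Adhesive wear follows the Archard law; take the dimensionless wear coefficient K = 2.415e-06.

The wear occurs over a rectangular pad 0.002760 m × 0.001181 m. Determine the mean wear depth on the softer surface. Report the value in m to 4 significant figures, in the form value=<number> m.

value=1.401e-08 m

All arithmetic maintains full float precision — intermediates appear rounded; rounded just once to four significant figures.
Contact area A = 0.002760 m × 0.001181 m = 3.260e-06 m².
In SI base units: W = 64.33 N, H = 9.630e+09 Pa, K = 2.415e-06.
Volume removed: V = K·W·L/H = 2.415e-06 · 64.33 · 2.830 / 9.630e+09 = 4.566e-14 m³.
Wear depth h = V/A = 4.566e-14 / 3.260e-06 = 1.401e-08 m.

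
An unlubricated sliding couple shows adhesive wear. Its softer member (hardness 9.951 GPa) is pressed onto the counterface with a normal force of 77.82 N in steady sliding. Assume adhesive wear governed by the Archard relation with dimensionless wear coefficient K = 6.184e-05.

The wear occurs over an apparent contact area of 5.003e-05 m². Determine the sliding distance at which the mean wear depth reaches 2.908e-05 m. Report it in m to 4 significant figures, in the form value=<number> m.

Each operation keeps exact precision — intermediate values are printed rounded — a lone final rounding, at four significant figures.
Hardness H = 9.951 GPa = 9.951e+09 Pa.
Restated in SI base units: W = 77.82 N, H = 9.951e+09 Pa, K = 6.184e-05.
At the depth limit, V_lim = h_lim·A = 2.908e-05 · 5.003e-05 = 1.455e-09 m³.
Thus life L = V_lim·H/(K·W) = 1.455e-09 · 9.951e+09 / (6.184e-05 · 77.82) = 3008 m.

value=3008 m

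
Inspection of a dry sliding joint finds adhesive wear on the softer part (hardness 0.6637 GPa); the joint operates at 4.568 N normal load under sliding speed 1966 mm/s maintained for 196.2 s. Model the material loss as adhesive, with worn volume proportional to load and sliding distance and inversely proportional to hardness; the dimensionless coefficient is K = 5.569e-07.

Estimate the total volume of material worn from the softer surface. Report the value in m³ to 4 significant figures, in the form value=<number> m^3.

value=1.478e-12 m^3

Each operation maintains full precision, and intermediate values are printed rounded; one final rounding to four significant digits.
Convert: Sliding speed v = 1966 mm/s = 1.966 m/s. The distance L = v·t = 1.966 m/s × 196.2 s = 385.7 m.
Convert: Hardness H = 0.6637 GPa = 6.637e+08 Pa.
In SI base units, W = 4.568 N, H = 6.637e+08 Pa, K = 5.569e-07.
Apply Archard: V = K·W·L/H = 5.569e-07 · 4.568 · 385.7 / 6.637e+08 = 1.478e-12 m³.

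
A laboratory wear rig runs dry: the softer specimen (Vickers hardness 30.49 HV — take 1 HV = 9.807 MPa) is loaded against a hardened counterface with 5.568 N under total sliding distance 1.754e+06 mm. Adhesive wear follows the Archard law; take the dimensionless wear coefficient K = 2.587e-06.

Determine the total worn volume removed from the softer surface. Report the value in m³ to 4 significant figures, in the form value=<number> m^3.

Intermediate values are printed rounded. The algebra holds exact precision — one final rounding, at four significant digits.
Convert: Sliding distance L = 1.754e+06 mm = 1754 m.
Convert: Hardness H = 30.49 HV × 9.807 MPa/HV = 299.0 MPa = 2.990e+08 Pa.
Expressed in SI base units: W = 5.568 N, H = 2.990e+08 Pa, K = 2.587e-06.
Archard relation: V = K·W·L/H = 2.587e-06 · 5.568 · 1754 / 2.990e+08 = 8.450e-11 m³.

value=8.450e-11 m^3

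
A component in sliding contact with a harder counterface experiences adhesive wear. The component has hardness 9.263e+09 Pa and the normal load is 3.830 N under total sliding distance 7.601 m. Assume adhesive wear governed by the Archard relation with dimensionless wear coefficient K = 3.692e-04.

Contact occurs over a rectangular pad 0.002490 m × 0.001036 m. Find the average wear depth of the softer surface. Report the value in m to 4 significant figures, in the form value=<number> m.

value=4.498e-07 m

Intermediate values are displayed rounded, and each operation runs at exact precision. Rounded just once to four significant digits.
Contact area A = 0.002490 m × 0.001036 m = 2.580e-06 m².
Restated in SI base units: W = 3.830 N, H = 9.263e+09 Pa, K = 3.692e-04.
Apply Archard: V = K·W·L/H = 3.692e-04 · 3.830 · 7.601 / 9.263e+09 = 1.160e-12 m³.
Average depth h = V/A = 1.160e-12 / 2.580e-06 = 4.498e-07 m.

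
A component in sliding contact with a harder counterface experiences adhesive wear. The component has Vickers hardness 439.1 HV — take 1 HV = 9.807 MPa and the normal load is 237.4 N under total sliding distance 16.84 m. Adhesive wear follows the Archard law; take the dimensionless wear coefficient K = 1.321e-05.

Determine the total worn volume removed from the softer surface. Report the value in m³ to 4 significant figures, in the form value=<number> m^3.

value=1.226e-11 m^3

Displayed values are rounded, and all working math holds full float precision. Rounded just once: 4 significant figures.
Hardness H = 439.1 HV × 9.807 MPa/HV = 4306 MPa = 4.306e+09 Pa.
As SI base values: W = 237.4 N, H = 4.306e+09 Pa, K = 1.321e-05.
Wear volume V = K·W·L/H = 1.321e-05 · 237.4 · 16.84 / 4.306e+09 = 1.226e-11 m³.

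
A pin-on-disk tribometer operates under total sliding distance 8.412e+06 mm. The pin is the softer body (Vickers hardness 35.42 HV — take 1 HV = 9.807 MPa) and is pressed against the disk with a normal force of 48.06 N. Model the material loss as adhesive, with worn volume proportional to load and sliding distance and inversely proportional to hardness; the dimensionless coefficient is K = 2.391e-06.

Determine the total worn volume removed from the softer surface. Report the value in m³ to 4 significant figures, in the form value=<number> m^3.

value=2.783e-09 m^3

The intermediates are printed rounded — the algebra carries full precision; one final rounding, at four significant figures.
Distance covered L = 8.412e+06 mm = 8412 m.
Hardness H = 35.42 HV × 9.807 MPa/HV = 347.4 MPa = 3.474e+08 Pa.
As SI base values: W = 48.06 N, H = 3.474e+08 Pa, K = 2.391e-06.
Volume removed: V = K·W·L/H = 2.391e-06 · 48.06 · 8412 / 3.474e+08 = 2.783e-09 m³.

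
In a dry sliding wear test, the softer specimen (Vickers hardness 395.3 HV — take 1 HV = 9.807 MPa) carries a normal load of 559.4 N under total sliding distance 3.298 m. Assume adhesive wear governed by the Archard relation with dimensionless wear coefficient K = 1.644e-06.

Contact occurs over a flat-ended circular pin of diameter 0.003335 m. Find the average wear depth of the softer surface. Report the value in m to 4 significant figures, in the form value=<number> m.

All arithmetic maintains exact precision; intermediates appear rounded. Rounded just once to 4 significant digits.
Hardness H = 395.3 HV × 9.807 MPa/HV = 3877 MPa = 3.877e+09 Pa.
Contact area A = π·d²/4 = π·(0.003335 m)²/4 = 8.735e-06 m².
Working in SI base units: W = 559.4 N, H = 3.877e+09 Pa, K = 1.644e-06.
The Archard volume V = K·W·L/H = 1.644e-06 · 559.4 · 3.298 / 3.877e+09 = 7.824e-13 m³.
Wear depth h = V/A = 7.824e-13 / 8.735e-06 = 8.956e-08 m.

value=8.956e-08 m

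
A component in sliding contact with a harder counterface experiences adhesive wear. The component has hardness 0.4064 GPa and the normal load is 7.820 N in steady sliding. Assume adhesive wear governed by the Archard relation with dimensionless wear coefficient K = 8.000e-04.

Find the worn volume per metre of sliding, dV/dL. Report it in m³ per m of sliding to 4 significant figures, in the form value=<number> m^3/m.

value=1.539e-11 m^3/m

The intermediates appear rounded. All working math maintains exact precision. Rounded once at the end: 4 significant figures.
Convert: Hardness H = 0.4064 GPa = 4.064e+08 Pa.
Working in SI base units: W = 7.820 N, H = 4.064e+08 Pa, K = 8.000e-04.
Rate of wear dV/dL = K·W/H, so: 8.000e-04 · 7.820 / 4.064e+08 = 1.539e-11 m³/m.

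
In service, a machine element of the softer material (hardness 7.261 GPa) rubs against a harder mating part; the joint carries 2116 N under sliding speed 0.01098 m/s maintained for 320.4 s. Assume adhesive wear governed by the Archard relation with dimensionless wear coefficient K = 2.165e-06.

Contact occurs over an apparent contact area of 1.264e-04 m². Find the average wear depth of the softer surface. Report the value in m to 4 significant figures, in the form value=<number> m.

Every step carries full float precision — printed values are rounded; rounded just once: four significant figures.
Convert: Distance covered L = v·t = 0.01098 m/s × 320.4 s = 3.518 m.
Convert: Hardness H = 7.261 GPa = 7.261e+09 Pa.
SI base units throughout: W = 2116 N, H = 7.261e+09 Pa, K = 2.165e-06.
Worn volume V = K·W·L/H = 2.165e-06 · 2116 · 3.518 / 7.261e+09 = 2.220e-12 m³.
Average depth h = V/A = 2.220e-12 / 1.264e-04 = 1.756e-08 m.

value=1.756e-08 m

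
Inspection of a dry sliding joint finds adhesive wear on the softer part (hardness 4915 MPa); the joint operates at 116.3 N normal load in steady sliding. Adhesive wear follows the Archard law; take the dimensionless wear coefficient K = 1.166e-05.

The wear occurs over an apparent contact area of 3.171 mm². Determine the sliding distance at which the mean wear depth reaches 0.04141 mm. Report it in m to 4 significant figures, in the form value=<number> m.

Each operation holds exact precision; displayed values are rounded. Rounded just once, at 4 significant figures.
Convert: Hardness H = 4915 MPa = 4.915e+09 Pa.
Convert: Contact area A = 3.171 mm² = 3.171e-06 m².
Convert: Depth limit h_lim = 0.04141 mm = 4.141e-05 m.
In SI base units: W = 116.3 N, H = 4.915e+09 Pa, K = 1.166e-05.
Volume at the limit: V_lim = h_lim·A = 4.141e-05 · 3.171e-06 = 1.313e-10 m³.
So the life L = V_lim·H/(K·W) = 1.313e-10 · 4.915e+09 / (1.166e-05 · 116.3) = 475.9 m.

value=475.9 m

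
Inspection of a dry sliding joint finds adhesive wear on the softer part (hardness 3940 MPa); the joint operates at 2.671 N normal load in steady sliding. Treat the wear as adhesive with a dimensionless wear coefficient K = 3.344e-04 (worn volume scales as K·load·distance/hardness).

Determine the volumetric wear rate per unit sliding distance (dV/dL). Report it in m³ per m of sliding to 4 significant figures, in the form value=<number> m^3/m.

Every step keeps full precision. Intermediates are displayed rounded, and rounded just once: 4 significant digits.
Convert: Hardness H = 3940 MPa = 3.940e+09 Pa.
Restated in SI base units: W = 2.671 N, H = 3.940e+09 Pa, K = 3.344e-04.
Rate of wear dV/dL = K·W/H, so: 3.344e-04 · 2.671 / 3.940e+09 = 2.267e-13 m³/m.

value=2.267e-13 m^3/m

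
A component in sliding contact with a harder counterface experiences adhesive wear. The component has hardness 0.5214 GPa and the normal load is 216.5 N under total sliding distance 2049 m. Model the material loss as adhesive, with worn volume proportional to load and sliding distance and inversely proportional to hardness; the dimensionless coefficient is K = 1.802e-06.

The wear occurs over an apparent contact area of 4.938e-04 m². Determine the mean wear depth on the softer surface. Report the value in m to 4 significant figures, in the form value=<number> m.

The intermediates are displayed rounded, and all arithmetic maintains full float precision — one last rounding: four significant digits.
Convert: Hardness H = 0.5214 GPa = 5.214e+08 Pa.
Collected in SI base units: W = 216.5 N, H = 5.214e+08 Pa, K = 1.802e-06.
Worn volume V = K·W·L/H = 1.802e-06 · 216.5 · 2049 / 5.214e+08 = 1.533e-09 m³.
Depth h = V/A = 1.533e-09 / 4.938e-04 = 3.105e-06 m.

value=3.105e-06 m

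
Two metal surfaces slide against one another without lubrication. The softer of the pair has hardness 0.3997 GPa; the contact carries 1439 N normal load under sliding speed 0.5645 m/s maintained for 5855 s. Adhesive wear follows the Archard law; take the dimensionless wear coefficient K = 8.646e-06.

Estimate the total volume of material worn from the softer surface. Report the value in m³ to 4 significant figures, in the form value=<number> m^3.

The intermediates appear rounded — the computation carries full float precision, and rounded just once, at four significant figures.
Distance covered L = v·t = 0.5645 m/s × 5855 s = 3305 m.
Hardness H = 0.3997 GPa = 3.997e+08 Pa.
Collected in SI base units: W = 1439 N, H = 3.997e+08 Pa, K = 8.646e-06.
Archard volume V = K·W·L/H = 8.646e-06 · 1439 · 3305 / 3.997e+08 = 1.029e-07 m³.

value=1.029e-07 m^3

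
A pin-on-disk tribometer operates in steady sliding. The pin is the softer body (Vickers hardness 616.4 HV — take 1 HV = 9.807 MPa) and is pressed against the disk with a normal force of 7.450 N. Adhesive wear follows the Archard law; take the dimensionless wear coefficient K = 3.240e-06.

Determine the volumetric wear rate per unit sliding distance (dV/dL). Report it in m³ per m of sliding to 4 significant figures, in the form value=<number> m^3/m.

All arithmetic maintains full precision; the intermediates are printed rounded — rounded just once, at four significant digits.
Convert: Hardness H = 616.4 HV × 9.807 MPa/HV = 6045 MPa = 6.045e+09 Pa.
Collected in SI base units: W = 7.450 N, H = 6.045e+09 Pa, K = 3.240e-06.
Rate of wear dV/dL = K·W/H: 3.240e-06 · 7.450 / 6.045e+09 = 3.993e-15 m³/m.

value=3.993e-15 m^3/m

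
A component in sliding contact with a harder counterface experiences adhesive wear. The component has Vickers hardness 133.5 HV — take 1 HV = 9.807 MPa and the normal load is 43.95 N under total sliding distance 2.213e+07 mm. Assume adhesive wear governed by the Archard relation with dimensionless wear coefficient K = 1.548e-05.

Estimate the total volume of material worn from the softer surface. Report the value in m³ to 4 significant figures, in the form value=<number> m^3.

value=1.150e-08 m^3

All arithmetic keeps exact precision; the intermediates are printed rounded; a single final rounding to 4 significant figures.
Convert: Distance L = 2.213e+07 mm = 2.213e+04 m.
Convert: Hardness H = 133.5 HV × 9.807 MPa/HV = 1309 MPa = 1.309e+09 Pa.
In SI base units, W = 43.95 N, H = 1.309e+09 Pa, K = 1.548e-05.
The Archard volume V = K·W·L/H = 1.548e-05 · 43.95 · 2.213e+04 / 1.309e+09 = 1.150e-08 m³.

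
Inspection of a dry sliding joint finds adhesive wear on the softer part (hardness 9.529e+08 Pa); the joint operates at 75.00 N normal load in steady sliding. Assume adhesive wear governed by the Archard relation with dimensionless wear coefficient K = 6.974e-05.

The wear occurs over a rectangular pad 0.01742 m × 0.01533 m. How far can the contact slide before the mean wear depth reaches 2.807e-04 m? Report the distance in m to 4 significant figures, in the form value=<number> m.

The algebra maintains full precision. The intermediates are shown rounded. Rounded once at the end to four significant figures.
Contact area A = 0.01742 m × 0.01533 m = 2.670e-04 m².
As SI base values: W = 75.00 N, H = 9.529e+08 Pa, K = 6.974e-05.
Allowed volume V_lim = h_lim·A = 2.807e-04 · 2.670e-04 = 7.496e-08 m³.
So the life L = V_lim·H/(K·W) = 7.496e-08 · 9.529e+08 / (6.974e-05 · 75.00) = 1.366e+04 m.

value=1.366e+04 m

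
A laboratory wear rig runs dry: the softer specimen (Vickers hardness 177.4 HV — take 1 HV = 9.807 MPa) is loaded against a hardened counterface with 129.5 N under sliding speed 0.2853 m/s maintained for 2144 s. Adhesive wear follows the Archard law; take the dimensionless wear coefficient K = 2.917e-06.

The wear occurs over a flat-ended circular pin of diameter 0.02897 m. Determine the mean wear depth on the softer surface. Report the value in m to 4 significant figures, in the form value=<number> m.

value=2.015e-07 m

The intermediates are displayed rounded. Every step holds exact precision, and rounded just once to four significant digits.
Path length L = v·t = 0.2853 m/s × 2144 s = 611.7 m.
Hardness H = 177.4 HV × 9.807 MPa/HV = 1740 MPa = 1.740e+09 Pa.
Contact area A = π·d²/4 = π·(0.02897 m)²/4 = 6.592e-04 m².
Restated in SI base units: W = 129.5 N, H = 1.740e+09 Pa, K = 2.917e-06.
Wear volume V = K·W·L/H = 2.917e-06 · 129.5 · 611.7 / 1.740e+09 = 1.328e-10 m³.
Mean depth h = V/A = 1.328e-10 / 6.592e-04 = 2.015e-07 m.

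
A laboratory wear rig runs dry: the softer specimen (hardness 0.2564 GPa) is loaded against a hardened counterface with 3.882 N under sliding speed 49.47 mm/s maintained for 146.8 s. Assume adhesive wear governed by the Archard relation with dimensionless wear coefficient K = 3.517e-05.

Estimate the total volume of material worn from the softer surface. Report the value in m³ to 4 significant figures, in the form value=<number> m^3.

value=3.867e-12 m^3

All working math carries exact precision. Intermediate values are printed rounded; rounded once at the end, at 4 significant figures.
Convert: Sliding speed v = 49.47 mm/s = 0.04947 m/s. Distance covered L = v·t = 0.04947 m/s × 146.8 s = 7.262 m.
Convert: Hardness H = 0.2564 GPa = 2.564e+08 Pa.
As SI base values: W = 3.882 N, H = 2.564e+08 Pa, K = 3.517e-05.
Apply Archard: V = K·W·L/H = 3.517e-05 · 3.882 · 7.262 / 2.564e+08 = 3.867e-12 m³.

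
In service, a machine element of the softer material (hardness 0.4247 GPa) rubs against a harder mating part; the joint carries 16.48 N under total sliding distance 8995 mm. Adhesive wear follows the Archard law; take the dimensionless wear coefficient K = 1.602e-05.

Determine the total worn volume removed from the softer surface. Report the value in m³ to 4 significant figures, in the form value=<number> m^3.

The algebra maintains full precision, and the intermediates are shown rounded — one last rounding to four significant figures.
Convert: Sliding distance L = 8995 mm = 8.995 m.
Convert: Hardness H = 0.4247 GPa = 4.247e+08 Pa.
SI base units throughout: W = 16.48 N, H = 4.247e+08 Pa, K = 1.602e-05.
Archard relation: V = K·W·L/H = 1.602e-05 · 16.48 · 8.995 / 4.247e+08 = 5.592e-12 m³.

value=5.592e-12 m^3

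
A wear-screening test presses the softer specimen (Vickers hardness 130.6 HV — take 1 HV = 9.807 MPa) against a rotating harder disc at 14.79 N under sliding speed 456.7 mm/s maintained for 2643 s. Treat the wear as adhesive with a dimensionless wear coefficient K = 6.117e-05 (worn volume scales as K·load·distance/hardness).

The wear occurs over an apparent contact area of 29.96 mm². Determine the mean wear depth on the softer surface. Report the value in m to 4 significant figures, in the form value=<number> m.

value=2.846e-05 m

Shown intermediates are rounded, and each operation maintains full precision; rounded just once: 4 significant digits.
Sliding speed v = 456.7 mm/s = 0.4567 m/s. Distance covered L = v·t = 0.4567 m/s × 2643 s = 1207 m.
Hardness H = 130.6 HV × 9.807 MPa/HV = 1281 MPa = 1.281e+09 Pa.
Contact area A = 29.96 mm² = 2.996e-05 m².
Restated in SI base units: W = 14.79 N, H = 1.281e+09 Pa, K = 6.117e-05.
Wear volume V = K·W·L/H = 6.117e-05 · 14.79 · 1207 / 1.281e+09 = 8.526e-10 m³.
Mean wear depth h = V/A = 8.526e-10 / 2.996e-05 = 2.846e-05 m.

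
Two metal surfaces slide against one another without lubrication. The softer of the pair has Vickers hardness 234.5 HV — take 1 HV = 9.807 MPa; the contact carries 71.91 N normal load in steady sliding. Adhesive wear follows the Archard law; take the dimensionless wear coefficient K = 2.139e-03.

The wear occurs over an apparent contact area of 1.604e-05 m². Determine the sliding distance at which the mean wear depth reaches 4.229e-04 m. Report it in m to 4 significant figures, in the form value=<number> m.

value=101.4 m

The intermediates are printed rounded; every step holds full float precision. Rounded once at the end: four significant digits.
Hardness H = 234.5 HV × 9.807 MPa/HV = 2300 MPa = 2.300e+09 Pa.
SI base units throughout: W = 71.91 N, H = 2.300e+09 Pa, K = 2.139e-03.
Permissible volume V_lim = h_lim·A = 4.229e-04 · 1.604e-05 = 6.783e-09 m³.
So the life L = V_lim·H/(K·W) = 6.783e-09 · 2.300e+09 / (2.139e-03 · 71.91) = 101.4 m.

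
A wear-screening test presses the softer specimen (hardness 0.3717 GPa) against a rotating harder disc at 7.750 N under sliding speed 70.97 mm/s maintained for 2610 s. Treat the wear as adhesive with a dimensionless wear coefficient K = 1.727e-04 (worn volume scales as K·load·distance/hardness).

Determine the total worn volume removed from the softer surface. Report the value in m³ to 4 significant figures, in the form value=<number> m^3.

value=6.670e-10 m^3

The computation holds full precision — the intermediates appear rounded, and a single final rounding: four significant figures.
Sliding speed v = 70.97 mm/s = 0.07097 m/s. Total distance L = v·t = 0.07097 m/s × 2610 s = 185.2 m.
Hardness H = 0.3717 GPa = 3.717e+08 Pa.
In SI base units: W = 7.750 N, H = 3.717e+08 Pa, K = 1.727e-04.
By Archard's law, V = K·W·L/H = 1.727e-04 · 7.750 · 185.2 / 3.717e+08 = 6.670e-10 m³.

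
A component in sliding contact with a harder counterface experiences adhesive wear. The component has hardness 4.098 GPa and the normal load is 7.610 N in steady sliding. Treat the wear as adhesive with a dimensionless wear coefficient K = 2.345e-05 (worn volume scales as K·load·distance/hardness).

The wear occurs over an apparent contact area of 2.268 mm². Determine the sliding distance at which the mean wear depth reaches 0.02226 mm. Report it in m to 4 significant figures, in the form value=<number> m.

value=1159 m

The intermediates are displayed rounded. The algebra runs at full float precision, and one last rounding, at 4 significant figures.
Convert: Hardness H = 4.098 GPa = 4.098e+09 Pa.
Convert: Contact area A = 2.268 mm² = 2.268e-06 m².
Convert: Depth limit h_lim = 0.02226 mm = 2.226e-05 m.
In SI base units, W = 7.610 N, H = 4.098e+09 Pa, K = 2.345e-05.
Allowed volume V_lim = h_lim·A = 2.226e-05 · 2.268e-06 = 5.049e-11 m³.
So the life L = V_lim·H/(K·W) = 5.049e-11 · 4.098e+09 / (2.345e-05 · 7.610) = 1159 m.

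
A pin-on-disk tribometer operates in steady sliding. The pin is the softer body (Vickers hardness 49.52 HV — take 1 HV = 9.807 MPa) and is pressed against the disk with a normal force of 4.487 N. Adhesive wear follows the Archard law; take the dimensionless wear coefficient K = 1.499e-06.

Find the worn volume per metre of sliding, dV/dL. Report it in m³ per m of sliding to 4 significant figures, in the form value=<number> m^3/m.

Intermediate values are printed rounded, and each operation maintains exact precision; rounded once at the end to 4 significant digits.
Convert: Hardness H = 49.52 HV × 9.807 MPa/HV = 485.6 MPa = 4.856e+08 Pa.
SI base units throughout: W = 4.487 N, H = 4.856e+08 Pa, K = 1.499e-06.
Wear rate dV/dL = K·W/H: 1.499e-06 · 4.487 / 4.856e+08 = 1.385e-14 m³/m.

value=1.385e-14 m^3/m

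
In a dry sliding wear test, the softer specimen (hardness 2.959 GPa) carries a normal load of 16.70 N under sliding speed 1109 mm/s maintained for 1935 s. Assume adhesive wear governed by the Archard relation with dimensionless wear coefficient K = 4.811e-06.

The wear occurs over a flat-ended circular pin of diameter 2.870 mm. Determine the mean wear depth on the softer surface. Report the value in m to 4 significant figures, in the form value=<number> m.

value=9.007e-06 m

All working math maintains full precision; the intermediates are printed rounded — one final rounding: four significant digits.
Convert: Sliding speed v = 1109 mm/s = 1.109 m/s. Total distance L = v·t = 1.109 m/s × 1935 s = 2146 m.
Convert: Hardness H = 2.959 GPa = 2.959e+09 Pa.
Convert: Pin diameter d = 2.870 mm = 0.002870 m. Contact area A = π·d²/4 = π·(0.002870 m)²/4 = 6.469e-06 m².
In SI base units, W = 16.70 N, H = 2.959e+09 Pa, K = 4.811e-06.
Apply Archard: V = K·W·L/H = 4.811e-06 · 16.70 · 2146 / 2.959e+09 = 5.827e-11 m³.
Depth h = V/A = 5.827e-11 / 6.469e-06 = 9.007e-06 m.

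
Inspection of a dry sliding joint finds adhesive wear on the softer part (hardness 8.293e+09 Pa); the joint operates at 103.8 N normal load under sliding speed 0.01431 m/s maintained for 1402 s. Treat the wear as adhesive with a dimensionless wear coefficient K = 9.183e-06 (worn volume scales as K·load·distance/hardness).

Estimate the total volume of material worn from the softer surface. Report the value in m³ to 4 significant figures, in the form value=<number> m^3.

Intermediate values are printed rounded; the computation holds full float precision; a single final rounding, at four significant figures.
Distance covered L = v·t = 0.01431 m/s × 1402 s = 20.06 m.
Collected in SI base units: W = 103.8 N, H = 8.293e+09 Pa, K = 9.183e-06.
Archard volume V = K·W·L/H = 9.183e-06 · 103.8 · 20.06 / 8.293e+09 = 2.306e-12 m³.

value=2.306e-12 m^3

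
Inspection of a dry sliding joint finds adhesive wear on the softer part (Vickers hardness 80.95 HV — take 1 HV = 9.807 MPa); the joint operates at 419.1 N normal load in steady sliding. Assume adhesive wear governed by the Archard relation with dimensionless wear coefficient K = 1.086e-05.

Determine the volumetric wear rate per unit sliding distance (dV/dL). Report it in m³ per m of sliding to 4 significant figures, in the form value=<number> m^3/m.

value=5.733e-12 m^3/m

Intermediates appear rounded. Every step carries exact precision, and rounded once at the end to four significant digits.
Convert: Hardness H = 80.95 HV × 9.807 MPa/HV = 793.9 MPa = 7.939e+08 Pa.
In SI base units: W = 419.1 N, H = 7.939e+08 Pa, K = 1.086e-05.
Wear rate dV/dL = K·W/H — distance-free: 1.086e-05 · 419.1 / 7.939e+08 = 5.733e-12 m³/m.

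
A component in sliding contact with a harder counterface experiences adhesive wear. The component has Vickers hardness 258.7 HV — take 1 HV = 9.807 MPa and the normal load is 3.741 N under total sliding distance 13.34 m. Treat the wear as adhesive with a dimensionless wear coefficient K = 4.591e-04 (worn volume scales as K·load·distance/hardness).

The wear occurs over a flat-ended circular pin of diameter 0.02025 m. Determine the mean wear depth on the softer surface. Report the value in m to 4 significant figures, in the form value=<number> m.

The algebra holds exact precision. Intermediates are displayed rounded, and a lone final rounding to four significant figures.
Convert: Hardness H = 258.7 HV × 9.807 MPa/HV = 2537 MPa = 2.537e+09 Pa.
Convert: Contact area A = π·d²/4 = π·(0.02025 m)²/4 = 3.221e-04 m².
Working in SI base units: W = 3.741 N, H = 2.537e+09 Pa, K = 4.591e-04.
Wear volume V = K·W·L/H = 4.591e-04 · 3.741 · 13.34 / 2.537e+09 = 9.031e-12 m³.
Average depth h = V/A = 9.031e-12 / 3.221e-04 = 2.804e-08 m.

value=2.804e-08 m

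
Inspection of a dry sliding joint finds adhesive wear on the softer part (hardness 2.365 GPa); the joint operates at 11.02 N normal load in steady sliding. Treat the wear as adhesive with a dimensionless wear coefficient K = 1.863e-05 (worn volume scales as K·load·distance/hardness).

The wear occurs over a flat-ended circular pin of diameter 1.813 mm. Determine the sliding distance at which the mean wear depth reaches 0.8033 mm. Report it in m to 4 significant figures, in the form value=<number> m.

value=2.389e+04 m

The computation runs at full precision. Intermediates appear rounded — a lone final rounding: four significant figures.
Convert: Hardness H = 2.365 GPa = 2.365e+09 Pa.
Convert: Pin diameter d = 1.813 mm = 0.001813 m. Contact area A = π·d²/4 = π·(0.001813 m)²/4 = 2.582e-06 m².
Convert: Depth limit h_lim = 0.8033 mm = 8.033e-04 m.
In SI base units: W = 11.02 N, H = 2.365e+09 Pa, K = 1.863e-05.
Permissible volume V_lim = h_lim·A = 8.033e-04 · 2.582e-06 = 2.074e-09 m³.
Thus life L = V_lim·H/(K·W) = 2.074e-09 · 2.365e+09 / (1.863e-05 · 11.02) = 2.389e+04 m.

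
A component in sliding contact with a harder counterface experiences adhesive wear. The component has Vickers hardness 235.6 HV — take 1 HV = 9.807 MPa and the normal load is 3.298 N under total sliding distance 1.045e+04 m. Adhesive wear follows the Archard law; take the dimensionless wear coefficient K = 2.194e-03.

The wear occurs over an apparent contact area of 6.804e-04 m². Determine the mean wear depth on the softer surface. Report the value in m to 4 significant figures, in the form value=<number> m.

value=4.810e-05 m

Displayed values are rounded. All arithmetic carries full float precision. Rounded just once to 4 significant figures.
Hardness H = 235.6 HV × 9.807 MPa/HV = 2311 MPa = 2.311e+09 Pa.
As SI base values: W = 3.298 N, H = 2.311e+09 Pa, K = 2.194e-03.
Archard volume V = K·W·L/H = 2.194e-03 · 3.298 · 1.045e+04 / 2.311e+09 = 3.273e-08 m³.
Wear depth h = V/A = 3.273e-08 / 6.804e-04 = 4.810e-05 m.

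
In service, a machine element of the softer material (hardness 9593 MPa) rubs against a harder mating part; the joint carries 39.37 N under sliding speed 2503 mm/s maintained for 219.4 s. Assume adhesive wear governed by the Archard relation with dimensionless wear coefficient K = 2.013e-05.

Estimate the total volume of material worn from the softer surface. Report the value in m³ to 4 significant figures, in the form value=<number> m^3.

value=4.537e-11 m^3

The computation holds exact precision. Quoted intermediates are rounded. Rounded once at the end: 4 significant digits.
Sliding speed v = 2503 mm/s = 2.503 m/s. The distance L = v·t = 2.503 m/s × 219.4 s = 549.2 m.
Hardness H = 9593 MPa = 9.593e+09 Pa.
Working in SI base units: W = 39.37 N, H = 9.593e+09 Pa, K = 2.013e-05.
Archard volume V = K·W·L/H = 2.013e-05 · 39.37 · 549.2 / 9.593e+09 = 4.537e-11 m³.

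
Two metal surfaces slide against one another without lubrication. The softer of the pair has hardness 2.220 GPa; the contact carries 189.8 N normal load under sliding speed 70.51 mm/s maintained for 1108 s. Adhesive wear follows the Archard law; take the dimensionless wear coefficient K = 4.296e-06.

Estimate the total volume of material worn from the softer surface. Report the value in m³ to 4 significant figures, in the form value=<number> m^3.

value=2.869e-11 m^3

Each operation keeps full precision; intermediate values are displayed rounded; rounded just once: 4 significant digits.
Convert: Sliding speed v = 70.51 mm/s = 0.07051 m/s. Sliding distance L = v·t = 0.07051 m/s × 1108 s = 78.13 m.
Convert: Hardness H = 2.220 GPa = 2.220e+09 Pa.
In SI base units: W = 189.8 N, H = 2.220e+09 Pa, K = 4.296e-06.
The Archard volume V = K·W·L/H = 4.296e-06 · 189.8 · 78.13 / 2.220e+09 = 2.869e-11 m³.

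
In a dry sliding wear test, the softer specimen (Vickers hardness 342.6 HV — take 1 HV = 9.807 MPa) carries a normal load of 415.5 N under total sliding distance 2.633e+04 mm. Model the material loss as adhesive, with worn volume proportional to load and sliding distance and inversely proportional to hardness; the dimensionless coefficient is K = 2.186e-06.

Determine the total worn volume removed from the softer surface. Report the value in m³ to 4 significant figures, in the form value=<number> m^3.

value=7.118e-12 m^3

Intermediates are displayed rounded, and every step runs at full float precision; rounded once at the end: four significant figures.
Convert: The distance L = 2.633e+04 mm = 26.33 m.
Convert: Hardness H = 342.6 HV × 9.807 MPa/HV = 3360 MPa = 3.360e+09 Pa.
Restated in SI base units: W = 415.5 N, H = 3.360e+09 Pa, K = 2.186e-06.
Archard volume V = K·W·L/H = 2.186e-06 · 415.5 · 26.33 / 3.360e+09 = 7.118e-12 m³.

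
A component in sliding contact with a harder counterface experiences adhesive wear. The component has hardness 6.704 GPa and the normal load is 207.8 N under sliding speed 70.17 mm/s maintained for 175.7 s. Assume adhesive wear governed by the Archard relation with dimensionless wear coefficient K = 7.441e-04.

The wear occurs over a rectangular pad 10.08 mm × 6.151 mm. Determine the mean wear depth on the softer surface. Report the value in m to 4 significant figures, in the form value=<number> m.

value=4.586e-06 m

Intermediate values appear rounded — all working math runs at full float precision; a lone final rounding, at 4 significant digits.
Convert: Sliding speed v = 70.17 mm/s = 0.07017 m/s. Sliding distance L = v·t = 0.07017 m/s × 175.7 s = 12.33 m.
Convert: Hardness H = 6.704 GPa = 6.704e+09 Pa.
Convert: Pad sides 10.08 mm × 6.151 mm = 0.01008 m × 0.006151 m. Contact area A = 0.01008 m × 0.006151 m = 6.200e-05 m².
In SI base units: W = 207.8 N, H = 6.704e+09 Pa, K = 7.441e-04.
Volume removed: V = K·W·L/H = 7.441e-04 · 207.8 · 12.33 / 6.704e+09 = 2.844e-10 m³.
Wear depth h = V/A = 2.844e-10 / 6.200e-05 = 4.586e-06 m.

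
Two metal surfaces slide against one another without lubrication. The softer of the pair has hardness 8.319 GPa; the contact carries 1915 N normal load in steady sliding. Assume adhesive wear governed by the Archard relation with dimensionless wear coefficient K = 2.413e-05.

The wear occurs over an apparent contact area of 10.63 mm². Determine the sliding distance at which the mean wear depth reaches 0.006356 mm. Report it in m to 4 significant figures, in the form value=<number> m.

Intermediates are shown rounded; the algebra maintains full precision, and a single final rounding: 4 significant digits.
Convert: Hardness H = 8.319 GPa = 8.319e+09 Pa.
Convert: Contact area A = 10.63 mm² = 1.063e-05 m².
Convert: Depth limit h_lim = 0.006356 mm = 6.356e-06 m.
As SI base values: W = 1915 N, H = 8.319e+09 Pa, K = 2.413e-05.
Limit volume V_lim = h_lim·A = 6.356e-06 · 1.063e-05 = 6.756e-11 m³.
Inverting, life L = V_lim·H/(K·W) = 6.756e-11 · 8.319e+09 / (2.413e-05 · 1915) = 12.16 m.

value=12.16 m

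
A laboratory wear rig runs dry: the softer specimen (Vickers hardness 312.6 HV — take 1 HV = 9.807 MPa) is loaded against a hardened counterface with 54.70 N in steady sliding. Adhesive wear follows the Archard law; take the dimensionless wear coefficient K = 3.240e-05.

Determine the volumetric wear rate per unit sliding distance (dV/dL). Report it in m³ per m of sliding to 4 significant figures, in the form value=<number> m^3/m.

value=5.781e-13 m^3/m

The algebra carries exact precision. Intermediates are displayed rounded; one final rounding to 4 significant figures.
Hardness H = 312.6 HV × 9.807 MPa/HV = 3066 MPa = 3.066e+09 Pa.
In SI base units, W = 54.70 N, H = 3.066e+09 Pa, K = 3.240e-05.
Wear rate dV/dL = K·W/H — distance-free: 3.240e-05 · 54.70 / 3.066e+09 = 5.781e-13 m³/m.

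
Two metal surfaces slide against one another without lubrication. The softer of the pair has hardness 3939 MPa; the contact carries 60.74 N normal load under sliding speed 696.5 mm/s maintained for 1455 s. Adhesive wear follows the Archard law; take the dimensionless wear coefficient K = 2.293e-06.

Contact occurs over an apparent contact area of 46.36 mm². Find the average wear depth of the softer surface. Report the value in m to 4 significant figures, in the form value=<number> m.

value=7.729e-07 m

Intermediates are printed rounded — the computation carries exact precision; one last rounding: 4 significant digits.
Convert: Sliding speed v = 696.5 mm/s = 0.6965 m/s. Distance covered L = v·t = 0.6965 m/s × 1455 s = 1013 m.
Convert: Hardness H = 3939 MPa = 3.939e+09 Pa.
Convert: Contact area A = 46.36 mm² = 4.636e-05 m².
In SI base units: W = 60.74 N, H = 3.939e+09 Pa, K = 2.293e-06.
Archard volume V = K·W·L/H = 2.293e-06 · 60.74 · 1013 / 3.939e+09 = 3.583e-11 m³.
Depth of wear h = V/A = 3.583e-11 / 4.636e-05 = 7.729e-07 m.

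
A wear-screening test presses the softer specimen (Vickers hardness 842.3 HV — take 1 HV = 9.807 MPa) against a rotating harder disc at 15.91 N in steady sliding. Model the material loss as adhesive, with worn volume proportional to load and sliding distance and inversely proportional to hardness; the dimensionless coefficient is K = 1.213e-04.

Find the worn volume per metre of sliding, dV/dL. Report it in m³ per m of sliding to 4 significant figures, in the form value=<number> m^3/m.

value=2.336e-13 m^3/m

The intermediates appear rounded; all working math holds full float precision. Rounded just once to 4 significant digits.
Convert: Hardness H = 842.3 HV × 9.807 MPa/HV = 8260 MPa = 8.260e+09 Pa.
In SI base units: W = 15.91 N, H = 8.260e+09 Pa, K = 1.213e-04.
Rate of wear dV/dL = K·W/H — distance-free: 1.213e-04 · 15.91 / 8.260e+09 = 2.336e-13 m³/m.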